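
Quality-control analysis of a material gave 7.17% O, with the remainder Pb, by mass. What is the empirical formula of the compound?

OPb

Assume 100 g: 7.17 g O, 92.83 g Pb.
O: 7.17 g ÷ 16.00 g/mol = 0.4481 mol
Pb: 92.83 g ÷ 207.2 g/mol = 0.448 mol
Smallest is Pb at 0.448 mol; normalising gives O 1.000, Pb 1.000
Ratio ≈ 1:1, so the empirical formula is OPb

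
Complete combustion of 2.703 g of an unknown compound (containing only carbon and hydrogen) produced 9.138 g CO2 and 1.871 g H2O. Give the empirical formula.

CH

mol C = 9.138 / 44.01 = 0.2076; mass C = 0.2076 × 12.01 = 2.494 g
mol H = 2 × (1.871 / 18.02) = 0.2077; mass H = 0.2077 × 1.008 = 0.2093 g
Smallest is C at 0.2076 mol; normalising gives C 1.000, H 1.000
Ratio ≈ 1:1, so the empirical formula is CH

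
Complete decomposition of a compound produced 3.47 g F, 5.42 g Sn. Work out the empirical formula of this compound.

F4Sn

n(F) = 3.47/19.00 = 0.1826, n(Sn) = 5.42/118.71 = 0.04566
Divide by the smallest (0.04566 mol Sn): F 4.000, Sn 1.000
Ratio ≈ 4:1, so the empirical formula is F4Sn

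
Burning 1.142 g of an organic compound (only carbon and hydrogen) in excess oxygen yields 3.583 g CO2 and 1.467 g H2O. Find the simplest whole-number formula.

mol C = 3.583 / 44.01 = 0.08141; mass C = 0.08141 × 12.01 = 0.9778 g
mol H = 2 × (1.467 / 18.02) = 0.1628; mass H = 0.1628 × 1.008 = 0.1641 g
Smallest is C at 0.08141 mol; normalising gives C 1.000, H 2.000
Ratio ≈ 1:2, so the empirical formula is CH2

CH2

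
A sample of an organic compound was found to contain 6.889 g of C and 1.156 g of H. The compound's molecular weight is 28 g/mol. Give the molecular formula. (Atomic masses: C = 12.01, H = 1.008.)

C2H4

n(C) = 6.889/12.01 = 0.5736, n(H) = 1.156/1.008 = 1.147
Divide by the smallest (0.5736 mol C): C 1.000, H 1.999
≈ 1:2 → CH2
Empirical-formula mass = 14.03 g/mol
n = 28 / 14.03 = 2.00 ≈ 2
Molecular formula = (CH2)×2 = C2H4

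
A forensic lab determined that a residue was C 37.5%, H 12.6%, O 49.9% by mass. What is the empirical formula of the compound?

Assume 100 g: 37.5 g C, 12.6 g H, 49.9 g O.
n(C) = 37.5/12.01 = 3.122, n(H) = 12.6/1.008 = 12.5, n(O) = 49.9/16.00 = 3.119
Smallest is O at 3.119 mol; normalising gives C 1.001, H 4.008, O 1.000
Ratio ≈ 1:4:1, so the empirical formula is CH4O

CH4O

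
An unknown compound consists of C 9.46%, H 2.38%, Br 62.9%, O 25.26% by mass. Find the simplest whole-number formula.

CH3BrO2

Assume 100 g: 9.46 g C, 2.38 g H, 62.9 g Br, 25.26 g O.
Moles — C: 9.46 / 12.01 = 0.7877 mol; H: 2.38 / 1.008 = 2.361 mol; Br: 62.9 / 79.90 = 0.7872 mol; O: 25.26 / 16.00 = 1.579 mol
Divide by the smallest (0.7872 mol Br): C 1.001, H 2.999, Br 1.000, O 2.005
Ratio ≈ 1:3:1:2, so the empirical formula is CH3BrO2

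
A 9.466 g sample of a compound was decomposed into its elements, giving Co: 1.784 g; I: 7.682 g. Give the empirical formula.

CoI2

n(Co) = 1.784/58.93 = 0.03027, n(I) = 7.682/126.90 = 0.06054
Ratios (÷ 0.03027): Co 1.000, I 2.000
≈ 1:2 → CoI2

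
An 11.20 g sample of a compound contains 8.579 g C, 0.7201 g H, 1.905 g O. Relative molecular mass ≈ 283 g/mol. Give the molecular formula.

C18H18O3

Moles — C: 8.579 / 12.01 = 0.7143 mol; H: 0.7201 / 1.008 = 0.7144 mol; O: 1.905 / 16.00 = 0.1191 mol
Ratios (÷ 0.1191): C 6.000, H 6.000, O 1.000
≈ 6:6:1 → C6H6O
Empirical-formula mass = 94.11 g/mol
n = 283 / 94.11 = 3.01 ≈ 3
Molecular formula = (C6H6O)×3 = C18H18O3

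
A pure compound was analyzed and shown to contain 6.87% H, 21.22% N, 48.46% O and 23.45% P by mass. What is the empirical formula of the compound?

H9N2O4P

Assume 100 g: 6.87 g H, 21.22 g N, 48.46 g O, 23.45 g P.
Moles — H: 6.87 / 1.008 = 6.815 mol; N: 21.22 / 14.01 = 1.515 mol; O: 48.46 / 16.00 = 3.029 mol; P: 23.45 / 30.97 = 0.7572 mol
Ratios (÷ 0.7572): H 9.001, N 2.000, O 4.000, P 1.000
Ratio ≈ 9:2:4:1, so the empirical formula is H9N2O4P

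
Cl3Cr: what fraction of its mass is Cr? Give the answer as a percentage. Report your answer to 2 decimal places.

Molar mass = 3(35.45) + 1(52.00) = 158.350 g/mol
Mass of Cr per mole = 1 × 52.00 = 52.000 g
% Cr = 52.000 / 158.350 × 100 = 32.84%

32.84%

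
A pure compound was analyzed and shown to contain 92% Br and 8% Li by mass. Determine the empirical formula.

BrLi

Assume 100 g: 92 g Br, 8 g Li.
Br: 92 g ÷ 79.90 g/mol = 1.151 mol
Li: 8 g ÷ 6.94 g/mol = 1.153 mol
Divide by the smallest (1.151 mol Br): Br 1.000, Li 1.001
→ BrLi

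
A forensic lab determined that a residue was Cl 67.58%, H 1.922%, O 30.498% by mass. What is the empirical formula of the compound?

Assume 100 g: 67.58 g Cl, 1.922 g H, 30.498 g O.
Cl: 67.58 g ÷ 35.45 g/mol = 1.906 mol
H: 1.922 g ÷ 1.008 g/mol = 1.907 mol
O: 30.498 g ÷ 16.00 g/mol = 1.906 mol
Divide by the smallest (1.906 mol O): Cl 1.000, H 1.000, O 1.000
≈ 1:1:1 → ClHO

ClHO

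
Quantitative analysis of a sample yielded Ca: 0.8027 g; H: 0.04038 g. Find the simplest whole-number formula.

CaH2

Moles — Ca: 0.8027 / 40.08 = 0.02003 mol; H: 0.04038 / 1.008 = 0.04006 mol
Divide by the smallest (0.02003 mol Ca): Ca 1.000, H 2.000
→ CaH2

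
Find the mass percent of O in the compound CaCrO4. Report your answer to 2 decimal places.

41.00%

Molar mass = 1(40.08) + 1(52.00) + 4(16.00) = 156.080 g/mol
Mass of O per mole = 4 × 16.00 = 64.000 g
% O = 64.000 / 156.080 × 100 = 41.00%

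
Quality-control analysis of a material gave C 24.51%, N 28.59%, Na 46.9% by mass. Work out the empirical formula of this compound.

Assume 100 g: 24.51 g C, 28.59 g N, 46.9 g Na.
n(C) = 24.51/12.01 = 2.041, n(N) = 28.59/14.01 = 2.041, n(Na) = 46.9/22.99 = 2.04
Smallest is Na at 2.04 mol; normalising gives C 1.000, N 1.000, Na 1.000
Ratio ≈ 1:1:1, so the empirical formula is CNNa

CNNa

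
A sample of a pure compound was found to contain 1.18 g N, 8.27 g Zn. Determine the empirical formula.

n(N) = 1.18/14.01 = 0.08423, n(Zn) = 8.27/65.38 = 0.1265
Smallest is N at 0.08423 mol; normalising gives N 1.000, Zn 1.502
×2: N 2.00, Zn 3.00 → N2Zn3

N2Zn3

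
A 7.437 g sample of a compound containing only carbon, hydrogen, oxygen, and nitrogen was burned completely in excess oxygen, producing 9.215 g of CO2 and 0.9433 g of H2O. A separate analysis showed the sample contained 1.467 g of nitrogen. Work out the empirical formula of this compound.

C2HNO2

mol C = 9.215 / 44.01 = 0.2094; mass C = 0.2094 × 12.01 = 2.515 g
mol H = 2 × (0.9433 / 18.02) = 0.1047; mass H = 0.1047 × 1.008 = 0.1055 g
mol N = 1.467 / 14.01 = 0.1047
mass O = 7.437 − (4.087) = 3.350 g → mol O = 0.2094
Divide by the smallest (0.1047 mol H): C 2.000, H 1.000, N 1.000, O 2.000
Ratio ≈ 2:1:1:2, so the empirical formula is C2HNO2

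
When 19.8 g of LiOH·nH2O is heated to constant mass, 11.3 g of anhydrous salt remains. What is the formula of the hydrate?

LiOH·H2O

Mass of water lost = 19.8 − 11.3 = 8.5 g → 8.5 / 18.02 = 0.4717 mol H2O
Molar mass of LiOH = 23.95 g/mol → mol LiOH = 11.3 / 23.95 = 0.4719
n = 0.4717 / 0.4719 = 1.00 ≈ 1 → LiOH·H2O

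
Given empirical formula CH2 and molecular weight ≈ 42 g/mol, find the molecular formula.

C3H6

Empirical-formula mass = 14.03 g/mol
n = 42 / 14.03 = 2.99 ≈ 3
Molecular formula = (CH2)3 = C3H6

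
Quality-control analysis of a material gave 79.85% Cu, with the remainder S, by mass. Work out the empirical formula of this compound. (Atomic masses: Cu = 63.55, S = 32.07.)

Cu2S

Assume 100 g: 79.85 g Cu, 20.15 g S.
n(Cu) = 79.85/63.55 = 1.256, n(S) = 20.15/32.07 = 0.6283
Ratios (÷ 0.6283): Cu 2.000, S 1.000
Ratio ≈ 2:1, so the empirical formula is Cu2S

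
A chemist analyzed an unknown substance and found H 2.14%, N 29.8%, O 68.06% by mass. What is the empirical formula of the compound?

Assume 100 g: 2.14 g H, 29.8 g N, 68.06 g O.
Moles — H: 2.14 / 1.008 = 2.123 mol; N: 29.8 / 14.01 = 2.127 mol; O: 68.06 / 16.00 = 4.254 mol
Divide by the smallest (2.123 mol H): H 1.000, N 1.002, O 2.004
Ratio ≈ 1:1:2, so the empirical formula is HNO2

HNO2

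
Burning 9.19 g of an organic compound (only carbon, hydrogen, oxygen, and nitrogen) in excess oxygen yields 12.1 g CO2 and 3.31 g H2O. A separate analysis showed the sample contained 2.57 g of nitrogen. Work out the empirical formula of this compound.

C3H4N2O2

mol C = 12.1 / 44.01 = 0.2749; mass C = 0.2749 × 12.01 = 3.302 g
mol H = 2 × (3.31 / 18.02) = 0.3674; mass H = 0.3674 × 1.008 = 0.3703 g
mol N = 2.57 / 14.01 = 0.1834
mass O = 9.19 − (6.242) = 2.948 g → mol O = 0.1842
Divide by the smallest (0.1834 mol N): C 1.499, H 2.003, N 1.000, O 1.004
Multiply by 2: C 3.00, H 4.01, N 2.00, O 2.01 → C3H4N2O2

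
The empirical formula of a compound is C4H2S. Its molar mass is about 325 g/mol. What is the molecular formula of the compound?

Empirical-formula mass = 82.13 g/mol
n = 325 / 82.13 = 3.96 ≈ 4
Molecular formula = (C4H2S)4 = C16H8S4

C16H8S4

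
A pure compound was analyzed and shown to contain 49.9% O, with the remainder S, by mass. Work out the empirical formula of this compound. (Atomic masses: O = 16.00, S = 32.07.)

Assume 100 g: 49.9 g O, 50.1 g S.
O: 49.9 g ÷ 16.00 g/mol = 3.119 mol
S: 50.1 g ÷ 32.07 g/mol = 1.562 mol
Smallest is S at 1.562 mol; normalising gives O 1.996, S 1.000
≈ 2:1 → O2S

O2S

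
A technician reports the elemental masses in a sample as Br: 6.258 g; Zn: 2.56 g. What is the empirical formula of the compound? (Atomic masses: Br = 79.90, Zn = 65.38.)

n(Br) = 6.258/79.90 = 0.07832, n(Zn) = 2.56/65.38 = 0.03916
Divide by the smallest (0.03916 mol Zn): Br 2.000, Zn 1.000
Ratio ≈ 2:1, so the empirical formula is Br2Zn

Br2Zn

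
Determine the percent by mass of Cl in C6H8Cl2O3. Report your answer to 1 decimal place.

Molar mass = 6(12.01) + 8(1.008) + 2(35.45) + 3(16.00) = 199.024 g/mol
Mass of Cl per mole = 2 × 35.45 = 70.900 g
% Cl = 70.900 / 199.024 × 100 = 35.6%

35.6%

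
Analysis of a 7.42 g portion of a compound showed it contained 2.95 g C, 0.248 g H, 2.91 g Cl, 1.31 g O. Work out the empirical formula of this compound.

C3H3ClO

C: 2.95 g ÷ 12.01 g/mol = 0.2456 mol
H: 0.248 g ÷ 1.008 g/mol = 0.246 mol
Cl: 2.91 g ÷ 35.45 g/mol = 0.08209 mol
O: 1.31 g ÷ 16.00 g/mol = 0.08188 mol
Smallest is O at 0.08188 mol; normalising gives C 3.000, H 3.005, Cl 1.003, O 1.000
→ C3H3ClO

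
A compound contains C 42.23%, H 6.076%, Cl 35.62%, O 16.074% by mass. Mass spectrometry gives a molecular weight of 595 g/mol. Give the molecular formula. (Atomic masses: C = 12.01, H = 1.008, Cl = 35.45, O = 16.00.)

Assume 100 g: 42.23 g C, 6.076 g H, 35.62 g Cl, 16.074 g O.
n(C) = 42.23/12.01 = 3.516, n(H) = 6.076/1.008 = 6.028, n(Cl) = 35.62/35.45 = 1.005, n(O) = 16.074/16.00 = 1.005
Smallest is O at 1.005 mol; normalising gives C 3.500, H 6.000, Cl 1.000, O 1.000
×2: C 7.00, H 12.00, Cl 2.00, O 2.00 → C7H12Cl2O2
Empirical-formula mass = 199.07 g/mol
n = 595 / 199.07 = 2.99 ≈ 3
Molecular formula = (C7H12Cl2O2)×3 = C21H36Cl6O6

C21H36Cl6O6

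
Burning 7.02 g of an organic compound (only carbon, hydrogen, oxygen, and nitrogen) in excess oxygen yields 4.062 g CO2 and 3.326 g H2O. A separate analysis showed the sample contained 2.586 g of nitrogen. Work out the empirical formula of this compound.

mol C = 4.062 / 44.01 = 0.09230; mass C = 0.09230 × 12.01 = 1.108 g
mol H = 2 × (3.326 / 18.02) = 0.3691; mass H = 0.3691 × 1.008 = 0.3721 g
mol N = 2.586 / 14.01 = 0.1846
mass O = 7.02 − (4.067) = 2.953 g → mol O = 0.1846
Ratios (÷ 0.0923): C 1.000, H 4.000, N 2.000, O 2.000
≈ 1:4:2:2 → CH4N2O2

CH4N2O2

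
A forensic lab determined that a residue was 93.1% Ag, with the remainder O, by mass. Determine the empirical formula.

Assume 100 g: 93.1 g Ag, 6.9 g O.
n(Ag) = 93.1/107.87 = 0.8631, n(O) = 6.9/16.00 = 0.4313
Divide by the smallest (0.4313 mol O): Ag 2.001, O 1.000
Ratio ≈ 2:1, so the empirical formula is Ag2O

Ag2O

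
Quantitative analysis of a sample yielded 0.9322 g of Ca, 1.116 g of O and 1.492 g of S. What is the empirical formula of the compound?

Moles — Ca: 0.9322 / 40.08 = 0.02326 mol; O: 1.116 / 16.00 = 0.06975 mol; S: 1.492 / 32.07 = 0.04652 mol
Divide by the smallest (0.02326 mol Ca): Ca 1.000, O 2.999, S 2.000
≈ 1:3:2 → CaO3S2

CaO3S2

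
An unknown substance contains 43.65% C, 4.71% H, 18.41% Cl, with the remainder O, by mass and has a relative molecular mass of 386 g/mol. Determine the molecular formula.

Assume 100 g: 43.65 g C, 4.71 g H, 18.41 g Cl, 33.23 g O.
Moles — C: 43.65 / 12.01 = 3.634 mol; H: 4.71 / 1.008 = 4.673 mol; Cl: 18.41 / 35.45 = 0.5193 mol; O: 33.23 / 16.00 = 2.077 mol
Ratios (÷ 0.5193): C 6.998, H 8.998, Cl 1.000, O 3.999
≈ 7:9:1:4 → C7H9ClO4
Empirical-formula mass = 192.59 g/mol
n = 386 / 192.59 = 2.00 ≈ 2
Molecular formula = (C7H9ClO4)×2 = C14H18Cl2O8

C14H18Cl2O8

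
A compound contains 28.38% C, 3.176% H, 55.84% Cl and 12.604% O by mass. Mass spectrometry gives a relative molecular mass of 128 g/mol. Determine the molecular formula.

Assume 100 g: 28.38 g C, 3.176 g H, 55.84 g Cl, 12.604 g O.
n(C) = 28.38/12.01 = 2.363, n(H) = 3.176/1.008 = 3.151, n(Cl) = 55.84/35.45 = 1.575, n(O) = 12.604/16.00 = 0.7877
Ratios (÷ 0.7877): C 3.000, H 4.000, Cl 2.000, O 1.000
→ C3H4Cl2O
Empirical-formula mass = 126.96 g/mol
n = 128 / 126.96 = 1.01 ≈ 1
Molecular formula = empirical formula = C3H4Cl2O

C3H4Cl2O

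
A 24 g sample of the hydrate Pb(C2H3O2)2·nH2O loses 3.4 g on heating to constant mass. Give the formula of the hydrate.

Mass of anhydrous Pb(C2H3O2)2 = 24 − 3.4 = 20.6 g
mol H2O = 3.4 / 18.02 = 0.1887
Molar mass of Pb(C2H3O2)2 = 325.29 g/mol → mol Pb(C2H3O2)2 = 20.6 / 325.29 = 0.06333
n = 0.1887 / 0.06333 = 2.98 ≈ 3 → Pb(C2H3O2)2·3H2O

Pb(C2H3O2)2·3H2O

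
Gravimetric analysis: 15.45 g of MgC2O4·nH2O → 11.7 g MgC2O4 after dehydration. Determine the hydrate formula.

Mass of water lost = 15.45 − 11.7 = 3.75 g → 3.75 / 18.02 = 0.2081 mol H2O
Molar mass of MgC2O4 = 112.33 g/mol → mol MgC2O4 = 11.7 / 112.33 = 0.1042
n = 0.2081 / 0.1042 = 2.00 ≈ 2 → MgC2O4·2H2O

MgC2O4·2H2O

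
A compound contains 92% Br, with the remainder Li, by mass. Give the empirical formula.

BrLi

Assume 100 g: 92 g Br, 8 g Li.
n(Br) = 92/79.90 = 1.151, n(Li) = 8/6.94 = 1.153
Smallest is Br at 1.151 mol; normalising gives Br 1.000, Li 1.001
→ BrLi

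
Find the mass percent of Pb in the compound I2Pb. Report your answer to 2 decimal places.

Molar mass = 2(126.90) + 1(207.2) = 461.000 g/mol
Mass of Pb per mole = 1 × 207.2 = 207.200 g
% Pb = 207.200 / 461.000 × 100 = 44.95%

44.95%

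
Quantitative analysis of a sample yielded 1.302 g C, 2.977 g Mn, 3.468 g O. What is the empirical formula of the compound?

C2MnO4

Moles — C: 1.302 / 12.01 = 0.1084 mol; Mn: 2.977 / 54.94 = 0.05419 mol; O: 3.468 / 16.00 = 0.2167 mol
Ratios (÷ 0.05419): C 2.001, Mn 1.000, O 4.000
≈ 2:1:4 → C2MnO4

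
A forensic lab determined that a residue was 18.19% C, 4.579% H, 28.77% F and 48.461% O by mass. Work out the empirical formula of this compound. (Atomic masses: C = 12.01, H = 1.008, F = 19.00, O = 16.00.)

Assume 100 g: 18.19 g C, 4.579 g H, 28.77 g F, 48.461 g O.
Moles — C: 18.19 / 12.01 = 1.515 mol; H: 4.579 / 1.008 = 4.543 mol; F: 28.77 / 19.00 = 1.514 mol; O: 48.461 / 16.00 = 3.029 mol
Smallest is F at 1.514 mol; normalising gives C 1.000, H 3.000, F 1.000, O 2.000
≈ 1:3:1:2 → CH3FO2

CH3FO2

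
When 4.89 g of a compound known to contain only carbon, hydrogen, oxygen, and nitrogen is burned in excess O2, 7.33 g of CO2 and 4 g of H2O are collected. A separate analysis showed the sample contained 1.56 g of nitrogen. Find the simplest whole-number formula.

C3H8N2O

mol C = 7.33 / 44.01 = 0.1666; mass C = 0.1666 × 12.01 = 2.000 g
mol H = 2 × (4 / 18.02) = 0.4440; mass H = 0.4440 × 1.008 = 0.4475 g
mol N = 1.56 / 14.01 = 0.1113
mass O = 4.89 − (4.008) = 0.8822 g → mol O = 0.05514
Smallest is O at 0.05514 mol; normalising gives C 3.021, H 8.052, N 2.019, O 1.000
Ratio ≈ 3:8:2:1, so the empirical formula is C3H8N2O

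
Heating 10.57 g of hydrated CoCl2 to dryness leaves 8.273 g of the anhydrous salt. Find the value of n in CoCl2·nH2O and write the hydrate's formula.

CoCl2·2H2O

Mass of water lost = 10.57 − 8.273 = 2.297 g → 2.297 / 18.02 = 0.1275 mol H2O
Molar mass of CoCl2 = 129.83 g/mol → mol CoCl2 = 8.273 / 129.83 = 0.06372
n = 0.1275 / 0.06372 = 2.00 ≈ 2 → CoCl2·2H2O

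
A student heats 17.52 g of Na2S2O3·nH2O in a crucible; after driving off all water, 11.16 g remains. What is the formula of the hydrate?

Na2S2O3·5H2O

Mass of water lost = 17.52 − 11.16 = 6.36 g → 6.36 / 18.02 = 0.3529 mol H2O
Molar mass of Na2S2O3 = 158.12 g/mol → mol Na2S2O3 = 11.16 / 158.12 = 0.07058
n = 0.3529 / 0.07058 = 5.00 ≈ 5 → Na2S2O3·5H2O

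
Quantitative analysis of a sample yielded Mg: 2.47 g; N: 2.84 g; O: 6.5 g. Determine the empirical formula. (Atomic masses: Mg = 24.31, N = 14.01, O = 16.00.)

Mg: 2.47 g ÷ 24.31 g/mol = 0.1016 mol
N: 2.84 g ÷ 14.01 g/mol = 0.2027 mol
O: 6.5 g ÷ 16.00 g/mol = 0.4062 mol
Smallest is Mg at 0.1016 mol; normalising gives Mg 1.000, N 1.995, O 3.998
→ MgN2O4

MgN2O4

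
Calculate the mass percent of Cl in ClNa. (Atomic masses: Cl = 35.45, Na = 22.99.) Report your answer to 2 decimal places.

60.66%

Molar mass = 1(35.45) + 1(22.99) = 58.440 g/mol
Mass of Cl per mole = 1 × 35.45 = 35.450 g
% Cl = 35.450 / 58.440 × 100 = 60.66%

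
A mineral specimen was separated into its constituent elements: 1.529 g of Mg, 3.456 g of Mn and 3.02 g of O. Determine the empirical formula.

MgMnO3

n(Mg) = 1.529/24.31 = 0.0629, n(Mn) = 3.456/54.94 = 0.0629, n(O) = 3.02/16.00 = 0.1888
Ratios (÷ 0.0629): Mg 1.000, Mn 1.000, O 3.001
Ratio ≈ 1:1:3, so the empirical formula is MgMnO3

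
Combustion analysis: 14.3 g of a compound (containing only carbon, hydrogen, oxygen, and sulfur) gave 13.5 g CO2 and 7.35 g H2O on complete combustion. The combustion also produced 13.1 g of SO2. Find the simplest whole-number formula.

C3H8O2S2

mol C = 13.5 / 44.01 = 0.3067; mass C = 0.3067 × 12.01 = 3.684 g
mol H = 2 × (7.35 / 18.02) = 0.8158; mass H = 0.8158 × 1.008 = 0.8223 g
mol S = 13.1 / 64.07 = 0.2045; mass S = 6.557 g
mass O = 14.3 − (11.06) = 3.237 g → mol O = 0.2023
Divide by the smallest (0.2023 mol O): C 1.516, H 4.033, O 1.000, S 1.011
×2: C 3.03, H 8.07, O 2.00, S 2.02 → C3H8O2S2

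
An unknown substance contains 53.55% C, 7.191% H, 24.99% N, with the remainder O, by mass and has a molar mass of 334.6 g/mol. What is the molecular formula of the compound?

Assume 100 g: 53.55 g C, 7.191 g H, 24.99 g N, 14.269 g O.
C: 53.55 g ÷ 12.01 g/mol = 4.459 mol
H: 7.191 g ÷ 1.008 g/mol = 7.134 mol
N: 24.99 g ÷ 14.01 g/mol = 1.784 mol
O: 14.269 g ÷ 16.00 g/mol = 0.8918 mol
Ratios (÷ 0.8918): C 5.000, H 7.999, N 2.000, O 1.000
≈ 5:8:2:1 → C5H8N2O
Empirical-formula mass = 112.13 g/mol
n = 334.6 / 112.13 = 2.98 ≈ 3
Molecular formula = (C5H8N2O)×3 = C15H24N6O3

C15H24N6O3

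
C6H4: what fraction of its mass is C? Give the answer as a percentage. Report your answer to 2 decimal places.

94.70%

Molar mass = 6(12.01) + 4(1.008) = 76.092 g/mol
Mass of C per mole = 6 × 12.01 = 72.060 g
% C = 72.060 / 76.092 × 100 = 94.70%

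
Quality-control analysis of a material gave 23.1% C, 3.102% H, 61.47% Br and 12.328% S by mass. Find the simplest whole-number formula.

C5H8Br2S

Assume 100 g: 23.1 g C, 3.102 g H, 61.47 g Br, 12.328 g S.
Moles — C: 23.1 / 12.01 = 1.923 mol; H: 3.102 / 1.008 = 3.077 mol; Br: 61.47 / 79.90 = 0.7693 mol; S: 12.328 / 32.07 = 0.3844 mol
Smallest is S at 0.3844 mol; normalising gives C 5.004, H 8.005, Br 2.001, S 1.000
≈ 5:8:2:1 → C5H8Br2S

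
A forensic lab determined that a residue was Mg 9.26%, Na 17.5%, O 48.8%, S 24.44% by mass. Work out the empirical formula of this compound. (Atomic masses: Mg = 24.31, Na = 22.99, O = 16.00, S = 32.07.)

Assume 100 g: 9.26 g Mg, 17.5 g Na, 48.8 g O, 24.44 g S.
n(Mg) = 9.26/24.31 = 0.3809, n(Na) = 17.5/22.99 = 0.7612, n(O) = 48.8/16.00 = 3.05, n(S) = 24.44/32.07 = 0.7621
Divide by the smallest (0.3809 mol Mg): Mg 1.000, Na 1.998, O 8.007, S 2.001
≈ 1:2:8:2 → MgNa2O8S2

MgNa2O8S2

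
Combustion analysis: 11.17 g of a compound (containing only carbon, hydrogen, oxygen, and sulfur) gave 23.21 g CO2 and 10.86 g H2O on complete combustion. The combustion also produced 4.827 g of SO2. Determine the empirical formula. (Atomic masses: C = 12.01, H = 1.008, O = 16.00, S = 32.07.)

mol C = 23.21 / 44.01 = 0.5274; mass C = 0.5274 × 12.01 = 6.334 g
mol H = 2 × (10.86 / 18.02) = 1.205; mass H = 1.205 × 1.008 = 1.215 g
mol S = 4.827 / 64.07 = 0.07534; mass S = 2.416 g
mass O = 11.17 − (9.965) = 1.205 g → mol O = 0.07532
Smallest is O at 0.07532 mol; normalising gives C 7.002, H 16.004, O 1.000, S 1.000
→ C7H16OS

C7H16OS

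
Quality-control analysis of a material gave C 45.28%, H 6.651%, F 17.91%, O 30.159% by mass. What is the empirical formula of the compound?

C4H7FO2

Assume 100 g: 45.28 g C, 6.651 g H, 17.91 g F, 30.159 g O.
Moles — C: 45.28 / 12.01 = 3.77 mol; H: 6.651 / 1.008 = 6.598 mol; F: 17.91 / 19.00 = 0.9426 mol; O: 30.159 / 16.00 = 1.885 mol
Smallest is F at 0.9426 mol; normalising gives C 4.000, H 7.000, F 1.000, O 2.000
≈ 4:7:1:2 → C4H7FO2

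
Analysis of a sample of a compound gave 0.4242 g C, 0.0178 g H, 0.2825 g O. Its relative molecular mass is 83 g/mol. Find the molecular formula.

C4H2O2

C: 0.4242 g ÷ 12.01 g/mol = 0.03532 mol
H: 0.0178 g ÷ 1.008 g/mol = 0.01766 mol
O: 0.2825 g ÷ 16.00 g/mol = 0.01766 mol
Ratios (÷ 0.01766): C 2.000, H 1.000, O 1.000
→ C2HO
Empirical-formula mass = 41.03 g/mol
n = 83 / 41.03 = 2.02 ≈ 2
Molecular formula = (C2HO)×2 = C4H2O2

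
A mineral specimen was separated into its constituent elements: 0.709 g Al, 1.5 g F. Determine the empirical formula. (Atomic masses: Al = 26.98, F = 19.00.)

n(Al) = 0.709/26.98 = 0.02628, n(F) = 1.5/19.00 = 0.07895
Smallest is Al at 0.02628 mol; normalising gives Al 1.000, F 3.004
→ AlF3

AlF3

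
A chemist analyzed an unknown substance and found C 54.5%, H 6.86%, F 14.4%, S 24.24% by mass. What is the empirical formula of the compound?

C6H9FS

Assume 100 g: 54.5 g C, 6.86 g H, 14.4 g F, 24.24 g S.
Moles — C: 54.5 / 12.01 = 4.538 mol; H: 6.86 / 1.008 = 6.806 mol; F: 14.4 / 19.00 = 0.7579 mol; S: 24.24 / 32.07 = 0.7558 mol
Ratios (÷ 0.7558): C 6.004, H 9.004, F 1.003, S 1.000
→ C6H9FS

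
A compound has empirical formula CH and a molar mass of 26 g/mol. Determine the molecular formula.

Empirical-formula mass = 13.02 g/mol
n = 26 / 13.02 = 2.00 ≈ 2
Molecular formula = (CH)2 = C2H2

C2H2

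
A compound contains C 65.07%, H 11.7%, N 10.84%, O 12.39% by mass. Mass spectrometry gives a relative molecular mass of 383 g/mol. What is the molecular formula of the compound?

C21H45N3O3

Assume 100 g: 65.07 g C, 11.7 g H, 10.84 g N, 12.39 g O.
C: 65.07 g ÷ 12.01 g/mol = 5.418 mol
H: 11.7 g ÷ 1.008 g/mol = 11.61 mol
N: 10.84 g ÷ 14.01 g/mol = 0.7737 mol
O: 12.39 g ÷ 16.00 g/mol = 0.7744 mol
Ratios (÷ 0.7737): C 7.002, H 15.001, N 1.000, O 1.001
≈ 7:15:1:1 → C7H15NO
Empirical-formula mass = 129.20 g/mol
n = 383 / 129.20 = 2.96 ≈ 3
Molecular formula = (C7H15NO)×3 = C21H45N3O3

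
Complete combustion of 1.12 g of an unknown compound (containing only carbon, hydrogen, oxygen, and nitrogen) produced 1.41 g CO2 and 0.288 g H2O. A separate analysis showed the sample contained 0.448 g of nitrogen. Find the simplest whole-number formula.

C2H2N2O

mol C = 1.41 / 44.01 = 0.03204; mass C = 0.03204 × 12.01 = 0.3848 g
mol H = 2 × (0.288 / 18.02) = 0.03196; mass H = 0.03196 × 1.008 = 0.03222 g
mol N = 0.448 / 14.01 = 0.03198
mass O = 1.12 − (0.8650) = 0.2550 g → mol O = 0.01594
Ratios (÷ 0.01594): C 2.010, H 2.006, N 2.006, O 1.000
Ratio ≈ 2:2:2:1, so the empirical formula is C2H2N2O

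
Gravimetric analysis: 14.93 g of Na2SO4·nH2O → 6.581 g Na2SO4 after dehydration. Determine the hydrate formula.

Na2SO4·10H2O

Mass of water lost = 14.93 − 6.581 = 8.349 g → 8.349 / 18.02 = 0.4633 mol H2O
Molar mass of Na2SO4 = 142.05 g/mol → mol Na2SO4 = 6.581 / 142.05 = 0.04633
n = 0.4633 / 0.04633 = 10.00 ≈ 10 → Na2SO4·10H2O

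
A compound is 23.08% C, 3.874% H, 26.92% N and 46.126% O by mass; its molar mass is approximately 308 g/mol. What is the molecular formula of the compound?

C6H12N6O9

Assume 100 g: 23.08 g C, 3.874 g H, 26.92 g N, 46.126 g O.
Moles — C: 23.08 / 12.01 = 1.922 mol; H: 3.874 / 1.008 = 3.843 mol; N: 26.92 / 14.01 = 1.921 mol; O: 46.126 / 16.00 = 2.883 mol
Divide by the smallest (1.921 mol N): C 1.000, H 2.000, N 1.000, O 1.500
Multiply by 2: C 2.00, H 4.00, N 2.00, O 3.00 → C2H4N2O3
Empirical-formula mass = 104.07 g/mol
n = 308 / 104.07 = 2.96 ≈ 3
Molecular formula = (C2H4N2O3)×3 = C6H12N6O9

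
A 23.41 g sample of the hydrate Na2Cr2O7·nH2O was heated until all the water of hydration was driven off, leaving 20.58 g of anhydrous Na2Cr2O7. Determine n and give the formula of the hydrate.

Mass of water lost = 23.41 − 20.58 = 2.83 g → 2.83 / 18.02 = 0.157 mol H2O
Molar mass of Na2Cr2O7 = 261.98 g/mol → mol Na2Cr2O7 = 20.58 / 261.98 = 0.07856
n = 0.157 / 0.07856 = 2.00 ≈ 2 → Na2Cr2O7·2H2O

Na2Cr2O7·2H2O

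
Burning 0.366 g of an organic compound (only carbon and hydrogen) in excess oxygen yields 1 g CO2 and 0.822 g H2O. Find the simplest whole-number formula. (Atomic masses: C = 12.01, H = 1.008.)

mol C = 1 / 44.01 = 0.02272; mass C = 0.02272 × 12.01 = 0.2729 g
mol H = 2 × (0.822 / 18.02) = 0.09123; mass H = 0.09123 × 1.008 = 0.09196 g
Divide by the smallest (0.02272 mol C): C 1.000, H 4.015
≈ 1:4 → CH4

CH4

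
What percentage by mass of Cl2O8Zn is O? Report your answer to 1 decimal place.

Molar mass = 2(35.45) + 8(16.00) + 1(65.38) = 264.280 g/mol
Mass of O per mole = 8 × 16.00 = 128.000 g
% O = 128.000 / 264.280 × 100 = 48.4%

48.4%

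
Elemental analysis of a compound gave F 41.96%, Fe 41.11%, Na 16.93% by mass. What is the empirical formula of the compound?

Assume 100 g: 41.96 g F, 41.11 g Fe, 16.93 g Na.
Moles — F: 41.96 / 19.00 = 2.208 mol; Fe: 41.11 / 55.85 = 0.7361 mol; Na: 16.93 / 22.99 = 0.7364 mol
Ratios (÷ 0.7361): F 3.000, Fe 1.000, Na 1.000
→ F3FeNa

F3FeNa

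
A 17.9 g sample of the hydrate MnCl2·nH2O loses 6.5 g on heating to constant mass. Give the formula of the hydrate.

MnCl2·4H2O

Mass of anhydrous MnCl2 = 17.9 − 6.5 = 11.4 g
mol H2O = 6.5 / 18.02 = 0.3607
Molar mass of MnCl2 = 125.84 g/mol → mol MnCl2 = 11.4 / 125.84 = 0.09059
n = 0.3607 / 0.09059 = 3.98 ≈ 4 → MnCl2·4H2O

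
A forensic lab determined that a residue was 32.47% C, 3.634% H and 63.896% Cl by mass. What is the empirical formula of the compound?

C3H4Cl2

Assume 100 g: 32.47 g C, 3.634 g H, 63.896 g Cl.
Moles — C: 32.47 / 12.01 = 2.704 mol; H: 3.634 / 1.008 = 3.605 mol; Cl: 63.896 / 35.45 = 1.802 mol
Divide by the smallest (1.802 mol Cl): C 1.500, H 2.000, Cl 1.000
Multiply by 2: C 3.00, H 4.00, Cl 2.00 → C3H4Cl2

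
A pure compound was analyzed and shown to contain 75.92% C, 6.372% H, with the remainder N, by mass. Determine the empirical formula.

C5H5N

Assume 100 g: 75.92 g C, 6.372 g H, 17.708 g N.
C: 75.92 g ÷ 12.01 g/mol = 6.321 mol
H: 6.372 g ÷ 1.008 g/mol = 6.321 mol
N: 17.708 g ÷ 14.01 g/mol = 1.264 mol
Ratios (÷ 1.264): C 5.001, H 5.001, N 1.000
→ C5H5N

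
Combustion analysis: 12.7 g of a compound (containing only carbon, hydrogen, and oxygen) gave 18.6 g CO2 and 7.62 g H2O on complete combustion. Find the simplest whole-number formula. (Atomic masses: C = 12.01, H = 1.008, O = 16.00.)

CH2O

mol C = 18.6 / 44.01 = 0.4226; mass C = 0.4226 × 12.01 = 5.076 g
mol H = 2 × (7.62 / 18.02) = 0.8457; mass H = 0.8457 × 1.008 = 0.8525 g
mass O = 12.7 − (5.928) = 6.772 g → mol O = 0.4232
Divide by the smallest (0.4226 mol C): C 1.000, H 2.001, O 1.001
Ratio ≈ 1:2:1, so the empirical formula is CH2O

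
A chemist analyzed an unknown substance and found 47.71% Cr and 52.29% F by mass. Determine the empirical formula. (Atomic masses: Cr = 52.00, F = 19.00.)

Assume 100 g: 47.71 g Cr, 52.29 g F.
Moles — Cr: 47.71 / 52.00 = 0.9175 mol; F: 52.29 / 19.00 = 2.752 mol
Smallest is Cr at 0.9175 mol; normalising gives Cr 1.000, F 3.000
→ CrF3

CrF3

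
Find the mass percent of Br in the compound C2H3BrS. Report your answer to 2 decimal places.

Molar mass = 2(12.01) + 3(1.008) + 1(79.90) + 1(32.07) = 139.014 g/mol
Mass of Br per mole = 1 × 79.90 = 79.900 g
% Br = 79.900 / 139.014 × 100 = 57.48%

57.48%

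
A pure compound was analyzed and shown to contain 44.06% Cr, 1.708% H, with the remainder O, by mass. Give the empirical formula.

Assume 100 g: 44.06 g Cr, 1.708 g H, 54.232 g O.
Cr: 44.06 g ÷ 52.00 g/mol = 0.8473 mol
H: 1.708 g ÷ 1.008 g/mol = 1.694 mol
O: 54.232 g ÷ 16.00 g/mol = 3.389 mol
Divide by the smallest (0.8473 mol Cr): Cr 1.000, H 2.000, O 4.000
Ratio ≈ 1:2:4, so the empirical formula is CrH2O4

CrH2O4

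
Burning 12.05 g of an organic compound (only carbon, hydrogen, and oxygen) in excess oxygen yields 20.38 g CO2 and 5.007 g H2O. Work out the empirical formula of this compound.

C5H6O4

mol C = 20.38 / 44.01 = 0.4631; mass C = 0.4631 × 12.01 = 5.562 g
mol H = 2 × (5.007 / 18.02) = 0.5557; mass H = 0.5557 × 1.008 = 0.5602 g
mass O = 12.05 − (6.122) = 5.928 g → mol O = 0.3705
Smallest is O at 0.3705 mol; normalising gives C 1.250, H 1.500, O 1.000
Multiply by 4: C 5.00, H 6.00, O 4.00 → C5H6O4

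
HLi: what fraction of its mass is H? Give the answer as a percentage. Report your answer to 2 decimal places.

12.68%

Molar mass = 1(1.008) + 1(6.94) = 7.948 g/mol
Mass of H per mole = 1 × 1.008 = 1.008 g
% H = 1.008 / 7.948 × 100 = 12.68%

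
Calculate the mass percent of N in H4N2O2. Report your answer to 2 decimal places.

43.75%

Molar mass = 4(1.008) + 2(14.01) + 2(16.00) = 64.052 g/mol
Mass of N per mole = 2 × 14.01 = 28.020 g
% N = 28.020 / 64.052 × 100 = 43.75%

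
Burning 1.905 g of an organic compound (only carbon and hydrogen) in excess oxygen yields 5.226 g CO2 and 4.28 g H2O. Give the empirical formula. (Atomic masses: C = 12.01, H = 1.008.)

mol C = 5.226 / 44.01 = 0.1187; mass C = 0.1187 × 12.01 = 1.426 g
mol H = 2 × (4.28 / 18.02) = 0.4750; mass H = 0.4750 × 1.008 = 0.4788 g
Divide by the smallest (0.1187 mol C): C 1.000, H 4.000
≈ 1:4 → CH4

CH4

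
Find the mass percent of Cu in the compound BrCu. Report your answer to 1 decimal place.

44.3%

Molar mass = 1(79.90) + 1(63.55) = 143.450 g/mol
Mass of Cu per mole = 1 × 63.55 = 63.550 g
% Cu = 63.550 / 143.450 × 100 = 44.3%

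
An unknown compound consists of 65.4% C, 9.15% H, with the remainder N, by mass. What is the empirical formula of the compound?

Assume 100 g: 65.4 g C, 9.15 g H, 25.45 g N.
Moles — C: 65.4 / 12.01 = 5.445 mol; H: 9.15 / 1.008 = 9.077 mol; N: 25.45 / 14.01 = 1.817 mol
Smallest is N at 1.817 mol; normalising gives C 2.998, H 4.997, N 1.000
≈ 3:5:1 → C3H5N

C3H5N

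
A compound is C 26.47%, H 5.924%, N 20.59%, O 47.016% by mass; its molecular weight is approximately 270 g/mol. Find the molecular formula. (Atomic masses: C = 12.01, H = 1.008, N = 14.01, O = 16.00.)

C6H16N4O8

Assume 100 g: 26.47 g C, 5.924 g H, 20.59 g N, 47.016 g O.
Moles — C: 26.47 / 12.01 = 2.204 mol; H: 5.924 / 1.008 = 5.877 mol; N: 20.59 / 14.01 = 1.47 mol; O: 47.016 / 16.00 = 2.938 mol
Smallest is N at 1.47 mol; normalising gives C 1.500, H 3.999, N 1.000, O 1.999
Scaling by 2: C 3.00, H 8.00, N 2.00, O 4.00 → C3H8N2O4
Empirical-formula mass = 136.11 g/mol
n = 270 / 136.11 = 1.98 ≈ 2
Molecular formula = (C3H8N2O4)×2 = C6H16N4O8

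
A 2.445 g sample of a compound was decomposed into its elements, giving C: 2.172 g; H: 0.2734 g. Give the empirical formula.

C2H3

n(C) = 2.172/12.01 = 0.1808, n(H) = 0.2734/1.008 = 0.2712
Ratios (÷ 0.1808): C 1.000, H 1.500
Scaling by 2: C 2.00, H 3.00 → C2H3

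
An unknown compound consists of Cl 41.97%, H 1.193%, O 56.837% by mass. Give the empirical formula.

ClHO3

Assume 100 g: 41.97 g Cl, 1.193 g H, 56.837 g O.
n(Cl) = 41.97/35.45 = 1.184, n(H) = 1.193/1.008 = 1.184, n(O) = 56.837/16.00 = 3.552
Divide by the smallest (1.184 mol H): Cl 1.000, H 1.000, O 3.001
Ratio ≈ 1:1:3, so the empirical formula is ClHO3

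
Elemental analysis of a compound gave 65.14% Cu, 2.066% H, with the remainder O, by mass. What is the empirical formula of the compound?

CuH2O2

Assume 100 g: 65.14 g Cu, 2.066 g H, 32.794 g O.
n(Cu) = 65.14/63.55 = 1.025, n(H) = 2.066/1.008 = 2.05, n(O) = 32.794/16.00 = 2.05
Divide by the smallest (1.025 mol Cu): Cu 1.000, H 2.000, O 2.000
≈ 1:2:2 → CuH2O2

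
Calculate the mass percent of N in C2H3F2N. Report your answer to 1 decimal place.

17.7%

Molar mass = 2(12.01) + 3(1.008) + 2(19.00) + 1(14.01) = 79.054 g/mol
Mass of N per mole = 1 × 14.01 = 14.010 g
% N = 14.010 / 79.054 × 100 = 17.7%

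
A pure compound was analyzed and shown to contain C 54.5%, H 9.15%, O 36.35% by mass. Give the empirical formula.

C2H4O

Assume 100 g: 54.5 g C, 9.15 g H, 36.35 g O.
C: 54.5 g ÷ 12.01 g/mol = 4.538 mol
H: 9.15 g ÷ 1.008 g/mol = 9.077 mol
O: 36.35 g ÷ 16.00 g/mol = 2.272 mol
Smallest is O at 2.272 mol; normalising gives C 1.997, H 3.996, O 1.000
→ C2H4O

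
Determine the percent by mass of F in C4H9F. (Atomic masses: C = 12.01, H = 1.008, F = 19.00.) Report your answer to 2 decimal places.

24.96%

Molar mass = 4(12.01) + 9(1.008) + 1(19.00) = 76.112 g/mol
Mass of F per mole = 1 × 19.00 = 19.000 g
% F = 19.000 / 76.112 × 100 = 24.96%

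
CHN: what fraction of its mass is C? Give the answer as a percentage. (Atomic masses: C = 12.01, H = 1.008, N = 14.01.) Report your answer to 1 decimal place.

44.4%

Molar mass = 1(12.01) + 1(1.008) + 1(14.01) = 27.028 g/mol
Mass of C per mole = 1 × 12.01 = 12.010 g
% C = 12.010 / 27.028 × 100 = 44.4%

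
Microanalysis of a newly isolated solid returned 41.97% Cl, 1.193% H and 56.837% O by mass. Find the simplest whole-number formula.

ClHO3

Assume 100 g: 41.97 g Cl, 1.193 g H, 56.837 g O.
Moles — Cl: 41.97 / 35.45 = 1.184 mol; H: 1.193 / 1.008 = 1.184 mol; O: 56.837 / 16.00 = 3.552 mol
Ratios (÷ 1.184): Cl 1.000, H 1.000, O 3.001
Ratio ≈ 1:1:3, so the empirical formula is ClHO3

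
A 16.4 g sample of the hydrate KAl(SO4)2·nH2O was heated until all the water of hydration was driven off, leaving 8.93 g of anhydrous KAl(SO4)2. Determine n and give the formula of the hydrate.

Mass of water lost = 16.4 − 8.93 = 7.47 g → 7.47 / 18.02 = 0.4145 mol H2O
Molar mass of KAl(SO4)2 = 258.22 g/mol → mol KAl(SO4)2 = 8.93 / 258.22 = 0.03458
n = 0.4145 / 0.03458 = 11.99 ≈ 12 → KAl(SO4)2·12H2O

KAl(SO4)2·12H2O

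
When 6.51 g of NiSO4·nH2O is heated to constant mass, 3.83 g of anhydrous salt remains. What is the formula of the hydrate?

NiSO4·6H2O

Mass of water lost = 6.51 − 3.83 = 2.68 g → 2.68 / 18.02 = 0.1487 mol H2O
Molar mass of NiSO4 = 154.76 g/mol → mol NiSO4 = 3.83 / 154.76 = 0.02475
n = 0.1487 / 0.02475 = 6.01 ≈ 6 → NiSO4·6H2O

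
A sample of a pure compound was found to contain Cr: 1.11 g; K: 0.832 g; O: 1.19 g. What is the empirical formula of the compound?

Cr: 1.11 g ÷ 52.00 g/mol = 0.02135 mol
K: 0.832 g ÷ 39.10 g/mol = 0.02128 mol
O: 1.19 g ÷ 16.00 g/mol = 0.07437 mol
Smallest is K at 0.02128 mol; normalising gives Cr 1.003, K 1.000, O 3.495
Multiply by 2: Cr 2.01, K 2.00, O 6.99 → Cr2K2O7

Cr2K2O7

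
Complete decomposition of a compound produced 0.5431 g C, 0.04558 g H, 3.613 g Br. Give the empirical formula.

Moles — C: 0.5431 / 12.01 = 0.04522 mol; H: 0.04558 / 1.008 = 0.04522 mol; Br: 3.613 / 79.90 = 0.04522 mol
Smallest is H at 0.04522 mol; normalising gives C 1.000, H 1.000, Br 1.000
≈ 1:1:1 → CHBr

CHBr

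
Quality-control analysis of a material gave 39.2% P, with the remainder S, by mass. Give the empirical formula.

P2S3

Assume 100 g: 39.2 g P, 60.8 g S.
n(P) = 39.2/30.97 = 1.266, n(S) = 60.8/32.07 = 1.896
Smallest is P at 1.266 mol; normalising gives P 1.000, S 1.498
Scaling by 2: P 2.00, S 3.00 → P2S3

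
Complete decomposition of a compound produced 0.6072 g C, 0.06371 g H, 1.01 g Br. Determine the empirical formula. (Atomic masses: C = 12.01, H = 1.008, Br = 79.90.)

n(C) = 0.6072/12.01 = 0.05056, n(H) = 0.06371/1.008 = 0.0632, n(Br) = 1.01/79.90 = 0.01264
Ratios (÷ 0.01264): C 4.000, H 5.000, Br 1.000
→ C4H5Br

C4H5Br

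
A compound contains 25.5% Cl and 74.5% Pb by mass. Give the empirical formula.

Assume 100 g: 25.5 g Cl, 74.5 g Pb.
Cl: 25.5 g ÷ 35.45 g/mol = 0.7193 mol
Pb: 74.5 g ÷ 207.2 g/mol = 0.3596 mol
Divide by the smallest (0.3596 mol Pb): Cl 2.001, Pb 1.000
Ratio ≈ 2:1, so the empirical formula is Cl2Pb

Cl2Pb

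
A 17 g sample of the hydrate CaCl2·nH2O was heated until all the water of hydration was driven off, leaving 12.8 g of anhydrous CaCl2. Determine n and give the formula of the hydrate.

Mass of water lost = 17 − 12.8 = 4.2 g → 4.2 / 18.02 = 0.2331 mol H2O
Molar mass of CaCl2 = 110.98 g/mol → mol CaCl2 = 12.8 / 110.98 = 0.1153
n = 0.2331 / 0.1153 = 2.02 ≈ 2 → CaCl2·2H2O

CaCl2·2H2O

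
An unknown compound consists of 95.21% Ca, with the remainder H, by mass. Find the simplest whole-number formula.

CaH2

Assume 100 g: 95.21 g Ca, 4.79 g H.
n(Ca) = 95.21/40.08 = 2.375, n(H) = 4.79/1.008 = 4.752
Ratios (÷ 2.375): Ca 1.000, H 2.000
≈ 1:2 → CaH2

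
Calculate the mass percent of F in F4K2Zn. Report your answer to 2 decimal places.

34.61%

Molar mass = 4(19.00) + 2(39.10) + 1(65.38) = 219.580 g/mol
Mass of F per mole = 4 × 19.00 = 76.000 g
% F = 76.000 / 219.580 × 100 = 34.61%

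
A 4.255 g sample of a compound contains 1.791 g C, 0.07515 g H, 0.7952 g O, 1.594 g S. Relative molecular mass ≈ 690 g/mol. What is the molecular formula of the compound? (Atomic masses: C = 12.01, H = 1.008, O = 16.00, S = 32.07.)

C24H12O8S8

C: 1.791 g ÷ 12.01 g/mol = 0.1491 mol
H: 0.07515 g ÷ 1.008 g/mol = 0.07455 mol
O: 0.7952 g ÷ 16.00 g/mol = 0.0497 mol
S: 1.594 g ÷ 32.07 g/mol = 0.0497 mol
Smallest is O at 0.0497 mol; normalising gives C 3.001, H 1.500, O 1.000, S 1.000
Multiply by 2: C 6.00, H 3.00, O 2.00, S 2.00 → C6H3O2S2
Empirical-formula mass = 171.22 g/mol
n = 690 / 171.22 = 4.03 ≈ 4
Molecular formula = (C6H3O2S2)×4 = C24H12O8S8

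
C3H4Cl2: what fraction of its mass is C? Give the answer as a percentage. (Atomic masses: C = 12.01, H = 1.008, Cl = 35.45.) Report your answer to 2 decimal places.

Molar mass = 3(12.01) + 4(1.008) + 2(35.45) = 110.962 g/mol
Mass of C per mole = 3 × 12.01 = 36.030 g
% C = 36.030 / 110.962 × 100 = 32.47%

32.47%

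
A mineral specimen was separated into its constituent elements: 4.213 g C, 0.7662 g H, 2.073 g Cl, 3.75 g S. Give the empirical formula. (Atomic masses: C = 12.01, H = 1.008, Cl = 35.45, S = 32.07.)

C6H13ClS2

n(C) = 4.213/12.01 = 0.3508, n(H) = 0.7662/1.008 = 0.7601, n(Cl) = 2.073/35.45 = 0.05848, n(S) = 3.75/32.07 = 0.1169
Divide by the smallest (0.05848 mol Cl): C 5.999, H 12.999, Cl 1.000, S 2.000
→ C6H13ClS2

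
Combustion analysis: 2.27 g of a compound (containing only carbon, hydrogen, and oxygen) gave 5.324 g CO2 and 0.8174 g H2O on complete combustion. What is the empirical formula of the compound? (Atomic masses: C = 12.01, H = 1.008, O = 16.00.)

C8H6O3

mol C = 5.324 / 44.01 = 0.1210; mass C = 0.1210 × 12.01 = 1.453 g
mol H = 2 × (0.8174 / 18.02) = 0.09072; mass H = 0.09072 × 1.008 = 0.09145 g
mass O = 2.27 − (1.544) = 0.7257 g → mol O = 0.04535
Divide by the smallest (0.04535 mol O): C 2.667, H 2.000, O 1.000
Scaling by 3: C 8.00, H 6.00, O 3.00 → C8H6O3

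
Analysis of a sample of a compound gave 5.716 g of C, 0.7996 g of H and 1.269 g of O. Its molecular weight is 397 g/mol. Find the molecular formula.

n(C) = 5.716/12.01 = 0.4759, n(H) = 0.7996/1.008 = 0.7933, n(O) = 1.269/16.00 = 0.07931
Smallest is O at 0.07931 mol; normalising gives C 6.001, H 10.002, O 1.000
≈ 6:10:1 → C6H10O
Empirical-formula mass = 98.14 g/mol
n = 397 / 98.14 = 4.05 ≈ 4
Molecular formula = (C6H10O)×4 = C24H40O4

C24H40O4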